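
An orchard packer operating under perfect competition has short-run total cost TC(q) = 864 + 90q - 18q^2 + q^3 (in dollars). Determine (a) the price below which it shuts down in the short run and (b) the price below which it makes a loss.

Shutdown price = $9; break-even price = $90

AVC = 90 - 18q + q^2; minimized at q = 9, giving min AVC = $9. That is the shutdown price.
ATC = 864/q + 90 - 18q + q^2. Setting dATC/dq = −864/q^2 − 18 + 2q = 0 gives q = 12 (since 2·12^3 − 18·12^2 = 864).
min ATC = 864/12 + 90 − 18·12 + 12^2 = $90. That is the break-even price.
Between these two prices the firm operates at a loss; above $90 it earns a profit.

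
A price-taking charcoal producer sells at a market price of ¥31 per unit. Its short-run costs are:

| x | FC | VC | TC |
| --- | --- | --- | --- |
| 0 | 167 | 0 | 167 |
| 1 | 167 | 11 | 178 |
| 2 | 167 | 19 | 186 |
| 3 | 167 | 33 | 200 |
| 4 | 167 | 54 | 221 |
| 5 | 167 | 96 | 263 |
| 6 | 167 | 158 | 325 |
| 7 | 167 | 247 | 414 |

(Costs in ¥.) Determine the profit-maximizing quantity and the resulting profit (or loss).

x = 4; profit = -¥97

Tabulate TR − TC: x=0: -167; x=1: -147; x=2: -124; x=3: -107; x=4: -97; x=5: -108; x=6: -139; x=7: -197.
Profit is maximized at x = 4. AVC there is 54/4 = ¥13.50 ≤ P, so producing beats shutting down (which would give -¥167).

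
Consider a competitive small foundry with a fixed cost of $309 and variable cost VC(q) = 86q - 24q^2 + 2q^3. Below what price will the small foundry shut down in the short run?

$14 per unit

Short-run supply begins at min AVC. From VC = 86q - 24q^2 + 2q^3, AVC = 86 - 24q + 2q^2.
dAVC/dq = -24 + 4q = 0 gives q = 6. min AVC = 86 - 24·6 + 2·6^2 = 14.
For P < $14 the firm produces nothing.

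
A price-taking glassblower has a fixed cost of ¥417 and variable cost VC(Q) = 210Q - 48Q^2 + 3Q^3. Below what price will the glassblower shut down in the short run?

¥18 per unit

The shutdown price is the minimum of AVC. VC = 210Q - 48Q^2 + 3Q^3, so AVC = 210 - 48Q + 3Q^2.
dAVC/dQ = -48 + 6Q = 0 gives Q = 8. min AVC = 210 - 48·8 + 3·8^2 = 18.
For P < ¥18 the firm produces nothing.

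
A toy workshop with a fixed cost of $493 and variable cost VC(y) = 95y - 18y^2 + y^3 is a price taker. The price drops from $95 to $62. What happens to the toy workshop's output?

Output falls from 12 to 11

MC = 95 - 36y + 3y^2; the shutdown threshold is min AVC = $14 (at y = 9).
With P = $95 above the shutdown price, P = MC gives y = 12.
At P = $62 ≥ min AVC, set P = MC: y = 11. The firm stays open but cuts output.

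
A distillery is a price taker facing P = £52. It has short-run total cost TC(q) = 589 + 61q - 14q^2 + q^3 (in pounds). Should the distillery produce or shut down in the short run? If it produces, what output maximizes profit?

Strip out fixed cost: VC = 61q - 14q^2 + q^3. Then AVC = 61 - 14q + q^2 and MC = 61 - 28q + 3q^2.
AVC hits its minimum where MC = AVC, at q = 7, giving min AVC = 61 - 14·7 + 7^2 = £12.
Since P = £52 ≥ min AVC = £12, price covers variable cost and the firm should produce.
Solving P = MC: 9 - 28q + 3q^2 = 0 ⇒ q = 1/3 or 9. On the upward-sloping branch, q* = 9.
Check: AVC at q = 9 is £16 ≤ P, so revenue covers variable cost.
Profit = P·q − TC = 52·9 − 733 = -£265, a loss, but smaller than the £589 fixed cost the firm would lose by shutting down.

Produce at q = 9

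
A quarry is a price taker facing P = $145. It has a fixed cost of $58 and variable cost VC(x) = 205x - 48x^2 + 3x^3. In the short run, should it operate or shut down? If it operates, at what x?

Variable cost is VC = 205x - 48x^2 + 3x^3, so AVC = VC/x = 205 - 48x + 3x^2 and MC = dTC/dx = 205 - 96x + 9x^2.
AVC is minimized where dAVC/dx = -48 + 6x = 0, at x = 8; min AVC = 205 - 48·8 + 3·8^2 = $13.
Because $145 ≥ $13, revenue can cover variable cost; the firm operates.
P = MC gives 60 - 96x + 9x^2 = 0, with roots 2/3 and 10. Take the larger (rising MC): x* = 10.
Check: AVC at x = 10 is $25 ≤ P, so revenue covers variable cost.
Profit = P·x − TC = 145·10 − 308 = $1142.

Produce at x = 10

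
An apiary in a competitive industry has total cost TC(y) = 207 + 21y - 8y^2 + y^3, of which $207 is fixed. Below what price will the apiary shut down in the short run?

Short-run supply begins at min AVC. From VC = 21y - 8y^2 + y^3, AVC = 21 - 8y + y^2.
At the minimum of AVC, MC = AVC. MC = 21 - 16y + 3y^2; setting MC = AVC gives 2y^2 - 8y = 0, so y = 4. min AVC = 5.
So the shutdown price is $5.

$5 per unit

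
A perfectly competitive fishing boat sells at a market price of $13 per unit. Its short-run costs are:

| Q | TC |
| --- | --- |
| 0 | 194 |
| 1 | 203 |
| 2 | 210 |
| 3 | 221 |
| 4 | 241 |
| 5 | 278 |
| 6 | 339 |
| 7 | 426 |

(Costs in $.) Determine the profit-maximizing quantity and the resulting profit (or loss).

Tabulate TR − TC: Q=0: -194; Q=1: -190; Q=2: -184; Q=3: -182; Q=4: -189; Q=5: -213; Q=6: -261; Q=7: -335.
Profit is maximized at Q = 3. AVC there is 27/3 = $9 ≤ P, so producing beats shutting down (which would give -$194).

Q = 3; profit = -$182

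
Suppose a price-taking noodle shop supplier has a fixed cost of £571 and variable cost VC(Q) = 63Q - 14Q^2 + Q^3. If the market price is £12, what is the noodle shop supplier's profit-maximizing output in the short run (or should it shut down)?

Variable cost is VC = 63Q - 14Q^2 + Q^3, so AVC = VC/Q = 63 - 14Q + Q^2 and MC = dTC/dQ = 63 - 28Q + 3Q^2.
AVC is minimized where dAVC/dQ = -14 + 2Q = 0, at Q = 7; min AVC = 63 - 14·7 + 7^2 = £14.
P = £12 lies below min AVC = £14; no output level covers variable cost.
Best response: produce nothing and absorb the £571 fixed cost.

Shut down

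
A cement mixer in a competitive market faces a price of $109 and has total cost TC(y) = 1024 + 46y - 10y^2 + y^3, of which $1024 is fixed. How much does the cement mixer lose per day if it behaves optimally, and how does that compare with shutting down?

AVC = 46 - 10y + y^2 has its minimum $21 at y = 5; price $109 clears that bar, so the firm operates.
With MC = 46 - 20y + 3y^2, P = MC on the upward-sloping part at y* = 9.
TR = 109·9 = 981. TC = 1024 + 333 = 1357. Profit = 981 − 1357 = -$376.
By producing, the firm covers all variable cost plus $648 of fixed cost; shutting down would lose the full $1024.

Profit = -$376 at y = 9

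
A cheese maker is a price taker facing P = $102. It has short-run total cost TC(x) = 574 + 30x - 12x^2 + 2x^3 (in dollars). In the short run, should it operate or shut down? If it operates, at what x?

Produce at x = 6

From TC, MC = TC'(x) = 30 - 24x + 6x^2 and AVC = VC/x = 30 - 12x + 2x^2.
The AVC parabola has its vertex at x = 12/4 = 3, where AVC = 30 - 12·3 + 2·3^2 = $12.
P = $102 exceeds min AVC = $12, so the firm stays open.
Solving P = MC: -72 - 24x + 6x^2 = 0 ⇒ x = -2 or 6. On the upward-sloping branch, x* = 6.
Check: AVC at x = 6 is $30 ≤ P, so revenue covers variable cost.
Profit = P·x − TC = 102·6 − 754 = -$142, a loss, but smaller than the $574 fixed cost the firm would lose by shutting down.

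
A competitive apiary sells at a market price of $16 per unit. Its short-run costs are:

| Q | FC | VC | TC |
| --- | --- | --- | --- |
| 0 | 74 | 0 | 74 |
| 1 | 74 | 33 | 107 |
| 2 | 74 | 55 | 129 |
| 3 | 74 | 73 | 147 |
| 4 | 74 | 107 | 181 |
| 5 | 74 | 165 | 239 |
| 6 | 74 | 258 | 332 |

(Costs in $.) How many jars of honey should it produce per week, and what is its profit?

Q = 0 (shut down); profit = -$74

Compute π = P·Q − TC at each output: Q=0: -74; Q=1: -91; Q=2: -97; Q=3: -99; Q=4: -117; Q=5: -159; Q=6: -236.
Profit is highest at Q = 0. Equivalently, the lowest AVC in the table is 73/3 ≈ $24.33 at Q = 3, and P = $16 falls below it — price never covers variable cost, so the firm shuts down and loses only its fixed cost.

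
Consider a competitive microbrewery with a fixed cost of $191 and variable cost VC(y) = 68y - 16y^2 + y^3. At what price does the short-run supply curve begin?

$4 per unit

Short-run supply begins at min AVC. From VC = 68y - 16y^2 + y^3, AVC = 68 - 16y + y^2.
At the minimum of AVC, MC = AVC. MC = 68 - 32y + 3y^2; setting MC = AVC gives 2y^2 - 16y = 0, so y = 8. min AVC = 4.
So the shutdown price is $4.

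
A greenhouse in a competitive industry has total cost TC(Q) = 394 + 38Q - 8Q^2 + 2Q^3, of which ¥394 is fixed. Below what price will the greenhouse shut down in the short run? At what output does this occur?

¥30 per unit, at Q = 2

Short-run supply begins at min AVC. From VC = 38Q - 8Q^2 + 2Q^3, AVC = 38 - 8Q + 2Q^2.
At the minimum of AVC, MC = AVC. MC = 38 - 16Q + 6Q^2; setting MC = AVC gives 4Q^2 - 8Q = 0, so Q = 2. min AVC = 30.
The firm shuts down for any P below ¥30.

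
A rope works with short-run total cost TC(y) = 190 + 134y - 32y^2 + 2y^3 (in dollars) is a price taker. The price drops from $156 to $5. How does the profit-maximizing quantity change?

AVC = 134 - 32y + 2y^2, minimized at y = 8 where min AVC = $6. MC = 134 - 64y + 6y^2.
At P = $156 ≥ min AVC, set P = MC on the rising branch: y = 11.
At P = $5 < min AVC = $6, price no longer covers variable cost at any output, so the firm shuts down: y = 0.

Output falls from 11 to 0 (the firm shuts down)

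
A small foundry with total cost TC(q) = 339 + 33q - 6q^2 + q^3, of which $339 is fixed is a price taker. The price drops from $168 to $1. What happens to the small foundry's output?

Output falls from 9 to 0 (the firm shuts down)

AVC = 33 - 6q + q^2, minimized at q = 3 where min AVC = $24. MC = 33 - 12q + 3q^2.
At P = $168 ≥ min AVC, set P = MC on the rising branch: q = 9.
At P = $1 < min AVC = $24, price no longer covers variable cost at any output, so the firm shuts down: q = 0.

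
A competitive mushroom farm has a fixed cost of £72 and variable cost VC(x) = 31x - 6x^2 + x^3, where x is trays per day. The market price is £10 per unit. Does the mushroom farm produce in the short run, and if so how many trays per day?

From TC, MC = TC'(x) = 31 - 12x + 3x^2 and AVC = VC/x = 31 - 6x + x^2.
AVC is minimized where dAVC/dx = -6 + 2x = 0, at x = 3; min AVC = 31 - 6·3 + 3^2 = £22.
Since P = £10 < min AVC = £22, price fails to cover variable cost at any output.
Shutting down limits the loss to fixed cost, £72.

Shut down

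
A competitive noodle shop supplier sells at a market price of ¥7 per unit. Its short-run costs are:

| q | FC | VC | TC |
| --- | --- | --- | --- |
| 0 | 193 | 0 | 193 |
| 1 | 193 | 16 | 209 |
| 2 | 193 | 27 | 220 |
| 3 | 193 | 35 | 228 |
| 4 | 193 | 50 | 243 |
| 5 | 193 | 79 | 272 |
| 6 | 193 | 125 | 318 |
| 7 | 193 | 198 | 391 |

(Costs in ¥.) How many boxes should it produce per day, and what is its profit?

q = 0 (shut down); profit = -¥193

Compute π = P·q − TC at each output: q=0: -193; q=1: -202; q=2: -206; q=3: -207; q=4: -215; q=5: -237; q=6: -276; q=7: -342.
Profit is highest at q = 0. Equivalently, the lowest AVC in the table is 35/3 ≈ ¥11.67 at q = 3, and P = ¥7 falls below it — price never covers variable cost, so the firm shuts down and loses only its fixed cost.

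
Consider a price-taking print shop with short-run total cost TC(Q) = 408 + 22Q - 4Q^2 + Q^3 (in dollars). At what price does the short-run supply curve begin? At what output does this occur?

$18 per unit, at Q = 2

The shutdown price is the minimum of AVC. VC = 22Q - 4Q^2 + Q^3, so AVC = 22 - 4Q + Q^2.
dAVC/dQ = -4 + 2Q = 0 gives Q = 2. min AVC = 22 - 4·2 + 2^2 = 18.
For P < $18 the firm produces nothing.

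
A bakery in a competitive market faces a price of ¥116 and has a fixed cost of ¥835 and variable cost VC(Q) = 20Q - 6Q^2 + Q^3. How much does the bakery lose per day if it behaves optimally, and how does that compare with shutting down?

AVC = 20 - 6Q + Q^2 has its minimum ¥11 at Q = 3; price ¥116 clears that bar, so the firm operates.
MC = 20 - 12Q + 3Q^2. Setting P = MC and taking the root on the rising branch gives Q* = 8.
TR = 116·8 = 928. TC = 835 + 288 = 1123. Profit = 928 − 1123 = -¥195.
By producing, the firm covers all variable cost plus ¥640 of fixed cost; shutting down would lose the full ¥835.

Profit = -¥195 at Q = 8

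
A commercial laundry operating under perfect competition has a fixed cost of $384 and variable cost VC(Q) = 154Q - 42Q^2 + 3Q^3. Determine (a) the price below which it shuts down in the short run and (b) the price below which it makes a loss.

AVC = 154 - 42Q + 3Q^2; minimized at Q = 7, giving min AVC = $7. That is the shutdown price.
ATC = 384/Q + 154 - 42Q + 3Q^2. Setting dATC/dQ = −384/Q^2 − 42 + 6Q = 0 gives Q = 8 (since 6·8^3 − 42·8^2 = 384).
min ATC = 384/8 + 154 − 42·8 + 3·8^2 = $58. That is the break-even price.
For $7 ≤ P < $58 the firm produces at a loss; below $7 it shuts down.

Shutdown price = $7; break-even price = $58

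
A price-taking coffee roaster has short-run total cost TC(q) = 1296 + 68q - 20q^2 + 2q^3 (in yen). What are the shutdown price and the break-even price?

Shutdown price = ¥18; break-even price = ¥194

Shutdown price = min AVC. AVC = 68 - 20q + 2q^2, with vertex at q = 5 and minimum ¥18.
ATC = 1296/q + 68 - 20q + 2q^2. Setting dATC/dq = −1296/q^2 − 20 + 4q = 0 gives q = 9 (since 4·9^3 − 20·9^2 = 1296).
min ATC = 1296/9 + 68 − 20·9 + 2·9^2 = ¥194. That is the break-even price.
For ¥18 ≤ P < ¥194 the firm produces at a loss; below ¥18 it shuts down.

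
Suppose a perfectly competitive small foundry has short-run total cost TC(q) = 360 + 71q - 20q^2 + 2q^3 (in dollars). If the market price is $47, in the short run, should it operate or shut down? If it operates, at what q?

Produce at q = 6

Strip out fixed cost: VC = 71q - 20q^2 + 2q^3. Then AVC = 71 - 20q + 2q^2 and MC = 71 - 40q + 6q^2.
AVC hits its minimum where MC = AVC, at q = 5, giving min AVC = 71 - 20·5 + 2·5^2 = $21.
Since P = $47 ≥ min AVC = $21, price covers variable cost and the firm should produce.
P = MC gives 24 - 40q + 6q^2 = 0, with roots 2/3 and 6. Take the larger (rising MC): q* = 6.
Check: AVC at q = 6 is $23 ≤ P, so revenue covers variable cost.
Profit = P·q − TC = 47·6 − 498 = -$216, a loss, but smaller than the $360 fixed cost the firm would lose by shutting down.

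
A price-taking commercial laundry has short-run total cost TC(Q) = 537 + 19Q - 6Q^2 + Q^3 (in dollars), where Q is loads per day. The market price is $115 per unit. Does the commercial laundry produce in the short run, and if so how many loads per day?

Produce at Q = 8

From TC, MC = TC'(Q) = 19 - 12Q + 3Q^2 and AVC = VC/Q = 19 - 6Q + Q^2.
AVC hits its minimum where MC = AVC, at Q = 3, giving min AVC = 19 - 6·3 + 3^2 = $10.
Since P = $115 ≥ min AVC = $10, price covers variable cost and the firm should produce.
P = MC gives -96 - 12Q + 3Q^2 = 0, with roots -4 and 8. Take the larger (rising MC): Q* = 8.
Check: AVC at Q = 8 is $35 ≤ P, so revenue covers variable cost.
Profit = P·Q − TC = 115·8 − 817 = $103.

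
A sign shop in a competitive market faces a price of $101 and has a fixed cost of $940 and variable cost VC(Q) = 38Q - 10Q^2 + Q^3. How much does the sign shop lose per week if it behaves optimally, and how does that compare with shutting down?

AVC = 38 - 10Q + Q^2; min AVC = $13 at Q = 5. Since P = $101 ≥ min AVC, the firm produces.
With MC = 38 - 20Q + 3Q^2, P = MC on the upward-sloping part at Q* = 9.
TR = 101·9 = 909. TC = 940 + 261 = 1201. Profit = 909 − 1201 = -$292.
Shutting down would mean losing the fixed cost of $940, so operating at a loss of $292 is better by $648.

Profit = -$292 at Q = 9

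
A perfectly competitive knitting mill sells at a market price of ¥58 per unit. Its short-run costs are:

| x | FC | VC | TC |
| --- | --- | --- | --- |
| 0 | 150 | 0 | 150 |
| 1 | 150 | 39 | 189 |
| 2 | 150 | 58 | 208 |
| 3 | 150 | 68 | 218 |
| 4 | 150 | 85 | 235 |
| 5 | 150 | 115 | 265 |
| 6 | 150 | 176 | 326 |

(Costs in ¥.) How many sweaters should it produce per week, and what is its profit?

Tabulate TR − TC: x=0: -150; x=1: -131; x=2: -92; x=3: -44; x=4: -3; x=5: 25; x=6: 22.
Profit is maximized at x = 5. AVC there is 115/5 = ¥23 ≤ P, so producing beats shutting down (which would give -¥150).

x = 5; profit = ¥25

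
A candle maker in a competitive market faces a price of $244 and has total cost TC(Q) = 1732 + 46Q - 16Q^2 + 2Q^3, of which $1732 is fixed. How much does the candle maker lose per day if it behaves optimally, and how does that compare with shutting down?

Profit = -$112 at Q = 9

AVC = 46 - 16Q + 2Q^2; min AVC = $14 at Q = 4. Since P = $244 ≥ min AVC, the firm produces.
MC = 46 - 32Q + 6Q^2. Setting P = MC and taking the root on the rising branch gives Q* = 9.
TR = 244·9 = 2196. TC = 1732 + 576 = 2308. Profit = 2196 − 2308 = -$112.
That loss of $112 beats the $1732 the firm would lose by shutting down; producing recovers $1620 of fixed cost.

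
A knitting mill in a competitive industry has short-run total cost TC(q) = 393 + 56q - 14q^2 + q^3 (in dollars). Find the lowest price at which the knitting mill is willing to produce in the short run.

$7 per unit

The firm shuts down when price falls below the minimum of average variable cost. AVC = VC/q = 56 - 14q + q^2.
dAVC/dq = -14 + 2q = 0 gives q = 7. min AVC = 56 - 14·7 + 7^2 = 7.
So the shutdown price is $7.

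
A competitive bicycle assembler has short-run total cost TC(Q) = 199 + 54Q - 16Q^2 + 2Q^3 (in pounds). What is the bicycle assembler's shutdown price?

£22 per unit

The firm shuts down when price falls below the minimum of average variable cost. AVC = VC/Q = 54 - 16Q + 2Q^2.
At the minimum of AVC, MC = AVC. MC = 54 - 32Q + 6Q^2; setting MC = AVC gives 4Q^2 - 16Q = 0, so Q = 4. min AVC = 22.
So the shutdown price is £22.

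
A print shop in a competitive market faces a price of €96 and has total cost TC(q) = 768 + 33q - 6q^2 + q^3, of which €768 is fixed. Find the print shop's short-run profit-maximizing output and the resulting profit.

Profit = -€376 at q = 7

AVC = 33 - 6q + q^2 has its minimum €24 at q = 3; price €96 clears that bar, so the firm operates.
MC = 33 - 12q + 3q^2. Setting P = MC and taking the root on the rising branch gives q* = 7.
TR = 96·7 = 672. TC = 768 + 280 = 1048. Profit = 672 − 1048 = -€376.
Shutting down would mean losing the fixed cost of €768, so operating at a loss of €376 is better by €392.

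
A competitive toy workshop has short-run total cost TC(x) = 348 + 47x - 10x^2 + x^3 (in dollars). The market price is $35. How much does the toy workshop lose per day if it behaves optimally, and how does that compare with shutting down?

AVC = 47 - 10x + x^2; min AVC = $22 at x = 5. Since P = $35 ≥ min AVC, the firm produces.
With MC = 47 - 20x + 3x^2, P = MC on the upward-sloping part at x* = 6.
TR = 35·6 = 210. TC = 348 + 138 = 486. Profit = 210 − 486 = -$276.
Shutting down would mean losing the fixed cost of $348, so operating at a loss of $276 is better by $72.

Profit = -$276 at x = 6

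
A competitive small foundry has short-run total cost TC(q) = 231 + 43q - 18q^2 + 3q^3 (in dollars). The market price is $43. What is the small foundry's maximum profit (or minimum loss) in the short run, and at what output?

AVC = 43 - 18q + 3q^2; min AVC = $16 at q = 3. Since P = $43 ≥ min AVC, the firm produces.
With MC = 43 - 36q + 9q^2, P = MC on the upward-sloping part at q* = 4.
TR = 43·4 = 172. TC = 231 + 76 = 307. Profit = 172 − 307 = -$135.
That loss of $135 beats the $231 the firm would lose by shutting down; producing recovers $96 of fixed cost.

Profit = -$135 at q = 4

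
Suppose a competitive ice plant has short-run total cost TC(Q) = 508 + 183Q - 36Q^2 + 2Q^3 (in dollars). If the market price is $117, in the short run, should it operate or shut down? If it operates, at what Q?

Produce at Q = 11

Strip out fixed cost: VC = 183Q - 36Q^2 + 2Q^3. Then AVC = 183 - 36Q + 2Q^2 and MC = 183 - 72Q + 6Q^2.
AVC hits its minimum where MC = AVC, at Q = 9, giving min AVC = 183 - 36·9 + 2·9^2 = $21.
Since P = $117 ≥ min AVC = $21, price covers variable cost and the firm should produce.
Set P = MC: 117 = 183 - 72Q + 6Q^2 → 66 - 72Q + 6Q^2 = 0. The roots are Q = 1 and Q = 11; the profit-maximizing output is on the rising part of MC, so Q* = 11.
Check: AVC at Q = 11 is $29 ≤ P, so revenue covers variable cost.
Profit = P·Q − TC = 117·11 − 827 = $460.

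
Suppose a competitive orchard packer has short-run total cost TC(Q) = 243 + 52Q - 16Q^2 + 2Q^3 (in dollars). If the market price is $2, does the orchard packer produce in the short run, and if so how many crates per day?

Shut down

Variable cost is VC = 52Q - 16Q^2 + 2Q^3, so AVC = VC/Q = 52 - 16Q + 2Q^2 and MC = dTC/dQ = 52 - 32Q + 6Q^2.
AVC hits its minimum where MC = AVC, at Q = 4, giving min AVC = 52 - 16·4 + 2·4^2 = $20.
With P < min AVC ($2 < $20), every unit sold adds to the loss.
Best response: produce nothing and absorb the $243 fixed cost.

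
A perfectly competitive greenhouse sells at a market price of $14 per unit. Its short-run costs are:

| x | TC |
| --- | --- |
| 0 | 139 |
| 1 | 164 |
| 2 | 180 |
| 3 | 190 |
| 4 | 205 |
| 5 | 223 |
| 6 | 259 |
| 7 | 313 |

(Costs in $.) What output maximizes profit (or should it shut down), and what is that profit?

x = 0 (shut down); profit = -$139

Tabulate TR − TC: x=0: -139; x=1: -150; x=2: -152; x=3: -148; x=4: -149; x=5: -153; x=6: -175; x=7: -215.
Profit is highest at x = 0. Equivalently, the lowest AVC in the table is 66/4 ≈ $16.50 at x = 4, and P = $14 falls below it — price never covers variable cost, so the firm shuts down and loses only its fixed cost.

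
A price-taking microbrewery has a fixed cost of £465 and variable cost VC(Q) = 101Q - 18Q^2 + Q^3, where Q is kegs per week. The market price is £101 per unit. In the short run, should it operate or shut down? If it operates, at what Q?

Strip out fixed cost: VC = 101Q - 18Q^2 + Q^3. Then AVC = 101 - 18Q + Q^2 and MC = 101 - 36Q + 3Q^2.
AVC is minimized where dAVC/dQ = -18 + 2Q = 0, at Q = 9; min AVC = 101 - 18·9 + 9^2 = £20.
Since P = £101 ≥ min AVC = £20, price covers variable cost and the firm should produce.
P = MC gives -36Q + 3Q^2 = 0, with roots 0 and 12. Take the larger (rising MC): Q* = 12.
Check: AVC at Q = 12 is £29 ≤ P, so revenue covers variable cost.
Profit = P·Q − TC = 101·12 − 813 = £399.

Produce at Q = 12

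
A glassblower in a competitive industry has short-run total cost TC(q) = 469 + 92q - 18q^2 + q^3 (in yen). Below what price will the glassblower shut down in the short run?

¥11 per unit

The shutdown price is the minimum of AVC. VC = 92q - 18q^2 + q^3, so AVC = 92 - 18q + q^2.
dAVC/dq = -18 + 2q = 0 gives q = 9. min AVC = 92 - 18·9 + 9^2 = 11.
So the shutdown price is ¥11.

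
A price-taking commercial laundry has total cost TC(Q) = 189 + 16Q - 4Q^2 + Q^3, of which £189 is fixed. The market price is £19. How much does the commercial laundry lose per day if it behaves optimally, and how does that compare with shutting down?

Profit = -£171 at Q = 3

AVC = 16 - 4Q + Q^2; min AVC = £12 at Q = 2. Since P = £19 ≥ min AVC, the firm produces.
MC = 16 - 8Q + 3Q^2. Setting P = MC and taking the root on the rising branch gives Q* = 3.
TR = 19·3 = 57. TC = 189 + 39 = 228. Profit = 57 − 228 = -£171.
That loss of £171 beats the £189 the firm would lose by shutting down; producing recovers £18 of fixed cost.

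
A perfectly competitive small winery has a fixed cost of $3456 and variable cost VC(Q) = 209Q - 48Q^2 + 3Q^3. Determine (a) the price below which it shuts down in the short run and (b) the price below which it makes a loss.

Shutdown price = $17; break-even price = $353

Shutdown price = min AVC. AVC = 209 - 48Q + 3Q^2, with vertex at Q = 8 and minimum $17.
ATC = 3456/Q + 209 - 48Q + 3Q^2. Setting dATC/dQ = −3456/Q^2 − 48 + 6Q = 0 gives Q = 12 (since 6·12^3 − 48·12^2 = 3456).
min ATC = 3456/12 + 209 − 48·12 + 3·12^2 = $353. That is the break-even price.
For $17 ≤ P < $353 the firm produces at a loss; below $17 it shuts down.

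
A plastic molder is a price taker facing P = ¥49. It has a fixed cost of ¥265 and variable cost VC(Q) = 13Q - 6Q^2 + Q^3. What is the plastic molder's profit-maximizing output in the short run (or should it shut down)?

Produce at Q = 6

Variable cost is VC = 13Q - 6Q^2 + Q^3, so AVC = VC/Q = 13 - 6Q + Q^2 and MC = dTC/dQ = 13 - 12Q + 3Q^2.
The AVC parabola has its vertex at Q = 6/2 = 3, where AVC = 13 - 6·3 + 3^2 = ¥4.
Since P = ¥49 ≥ min AVC = ¥4, price covers variable cost and the firm should produce.
P = MC gives -36 - 12Q + 3Q^2 = 0, with roots -2 and 6. Take the larger (rising MC): Q* = 6.
Check: AVC at Q = 6 is ¥13 ≤ P, so revenue covers variable cost.
Profit = P·Q − TC = 49·6 − 343 = -¥49, a loss, but smaller than the ¥265 fixed cost the firm would lose by shutting down.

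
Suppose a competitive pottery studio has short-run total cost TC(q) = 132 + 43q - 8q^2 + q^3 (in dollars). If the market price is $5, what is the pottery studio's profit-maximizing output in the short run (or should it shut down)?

Shut down

Variable cost is VC = 43q - 8q^2 + q^3, so AVC = VC/q = 43 - 8q + q^2 and MC = dTC/dq = 43 - 16q + 3q^2.
AVC hits its minimum where MC = AVC, at q = 4, giving min AVC = 43 - 8·4 + 4^2 = $27.
With P < min AVC ($5 < $27), every unit sold adds to the loss.
Shutting down limits the loss to fixed cost, $132.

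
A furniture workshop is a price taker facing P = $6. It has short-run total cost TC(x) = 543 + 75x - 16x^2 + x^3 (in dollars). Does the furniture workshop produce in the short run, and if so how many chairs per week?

Shut down

From TC, MC = TC'(x) = 75 - 32x + 3x^2 and AVC = VC/x = 75 - 16x + x^2.
AVC hits its minimum where MC = AVC, at x = 8, giving min AVC = 75 - 16·8 + 8^2 = $11.
P = $6 lies below min AVC = $11; no output level covers variable cost.
Shutting down limits the loss to fixed cost, $543.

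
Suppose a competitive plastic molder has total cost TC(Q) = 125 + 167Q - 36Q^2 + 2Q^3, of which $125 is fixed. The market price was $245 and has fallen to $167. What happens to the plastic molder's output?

MC = 167 - 72Q + 6Q^2; the shutdown threshold is min AVC = $5 (at Q = 9).
With P = $245 above the shutdown price, P = MC gives Q = 13.
At P = $167 ≥ min AVC, set P = MC: Q = 12. The firm stays open but cuts output.

Output falls from 13 to 12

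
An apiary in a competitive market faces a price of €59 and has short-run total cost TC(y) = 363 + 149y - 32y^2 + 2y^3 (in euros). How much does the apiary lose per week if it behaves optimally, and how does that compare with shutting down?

AVC = 149 - 32y + 2y^2; min AVC = €21 at y = 8. Since P = €59 ≥ min AVC, the firm produces.
MC = 149 - 64y + 6y^2. Setting P = MC and taking the root on the rising branch gives y* = 9.
TR = 59·9 = 531. TC = 363 + 207 = 570. Profit = 531 − 570 = -€39.
By producing, the firm covers all variable cost plus €324 of fixed cost; shutting down would lose the full €363.

Profit = -€39 at y = 9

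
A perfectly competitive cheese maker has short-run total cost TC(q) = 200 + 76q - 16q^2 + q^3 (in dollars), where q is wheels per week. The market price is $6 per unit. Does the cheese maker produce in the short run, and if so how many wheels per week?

Variable cost is VC = 76q - 16q^2 + q^3, so AVC = VC/q = 76 - 16q + q^2 and MC = dTC/dq = 76 - 32q + 3q^2.
AVC is minimized where dAVC/dq = -16 + 2q = 0, at q = 8; min AVC = 76 - 16·8 + 8^2 = $12.
P = $6 lies below min AVC = $12; no output level covers variable cost.
Shutting down limits the loss to fixed cost, $200.

Shut down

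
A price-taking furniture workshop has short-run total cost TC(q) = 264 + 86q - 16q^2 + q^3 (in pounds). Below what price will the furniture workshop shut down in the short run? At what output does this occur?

Short-run supply begins at min AVC. From VC = 86q - 16q^2 + q^3, AVC = 86 - 16q + q^2.
At the minimum of AVC, MC = AVC. MC = 86 - 32q + 3q^2; setting MC = AVC gives 2q^2 - 16q = 0, so q = 8. min AVC = 22.
So the shutdown price is £22.

£22 per unit, at q = 8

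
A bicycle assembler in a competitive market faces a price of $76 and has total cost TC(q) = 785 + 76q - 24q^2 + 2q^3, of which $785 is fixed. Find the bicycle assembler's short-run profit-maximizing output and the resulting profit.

Profit = -$273 at q = 8

AVC = 76 - 24q + 2q^2 has its minimum $4 at q = 6; price $76 clears that bar, so the firm operates.
With MC = 76 - 48q + 6q^2, P = MC on the upward-sloping part at q* = 8.
TR = 76·8 = 608. TC = 785 + 96 = 881. Profit = 608 − 881 = -$273.
Shutting down would mean losing the fixed cost of $785, so operating at a loss of $273 is better by $512.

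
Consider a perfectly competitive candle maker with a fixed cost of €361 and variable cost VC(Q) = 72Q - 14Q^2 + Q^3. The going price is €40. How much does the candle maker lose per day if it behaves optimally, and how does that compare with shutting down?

AVC = 72 - 14Q + Q^2 has its minimum €23 at Q = 7; price €40 clears that bar, so the firm operates.
MC = 72 - 28Q + 3Q^2. Setting P = MC and taking the root on the rising branch gives Q* = 8.
TR = 40·8 = 320. TC = 361 + 192 = 553. Profit = 320 − 553 = -€233.
That loss of €233 beats the €361 the firm would lose by shutting down; producing recovers €128 of fixed cost.

Profit = -€233 at Q = 8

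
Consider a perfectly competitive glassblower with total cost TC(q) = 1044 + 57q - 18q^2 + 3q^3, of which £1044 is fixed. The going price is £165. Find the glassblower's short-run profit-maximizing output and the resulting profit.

AVC = 57 - 18q + 3q^2 has its minimum £30 at q = 3; price £165 clears that bar, so the firm operates.
MC = 57 - 36q + 9q^2. Setting P = MC and taking the root on the rising branch gives q* = 6.
TR = 165·6 = 990. TC = 1044 + 342 = 1386. Profit = 990 − 1386 = -£396.
Shutting down would mean losing the fixed cost of £1044, so operating at a loss of £396 is better by £648.

Profit = -£396 at q = 6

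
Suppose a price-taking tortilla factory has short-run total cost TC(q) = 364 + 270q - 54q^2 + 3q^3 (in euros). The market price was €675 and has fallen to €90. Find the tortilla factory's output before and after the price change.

AVC = 270 - 54q + 3q^2, minimized at q = 9 where min AVC = €27. MC = 270 - 108q + 9q^2.
At P = €675 ≥ min AVC, set P = MC on the rising branch: q = 15.
At P = €90 ≥ min AVC, set P = MC: q = 10. The firm stays open but cuts output.

Output falls from 15 to 10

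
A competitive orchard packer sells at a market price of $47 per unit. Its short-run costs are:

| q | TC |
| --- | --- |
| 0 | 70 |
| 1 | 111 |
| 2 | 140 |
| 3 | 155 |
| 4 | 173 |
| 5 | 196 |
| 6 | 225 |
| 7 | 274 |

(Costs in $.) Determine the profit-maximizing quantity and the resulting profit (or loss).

Compute π = P·q − TC at each output: q=0: -70; q=1: -64; q=2: -46; q=3: -14; q=4: 15; q=5: 39; q=6: 57; q=7: 55.
Profit is maximized at q = 6. AVC there is 155/6 = $25.83 ≤ P, so producing beats shutting down (which would give -$70).

q = 6; profit = $57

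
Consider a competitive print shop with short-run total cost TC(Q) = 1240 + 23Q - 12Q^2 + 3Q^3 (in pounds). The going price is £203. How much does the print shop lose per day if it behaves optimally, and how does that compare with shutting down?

AVC = 23 - 12Q + 3Q^2 has its minimum £11 at Q = 2; price £203 clears that bar, so the firm operates.
MC = 23 - 24Q + 9Q^2. Setting P = MC and taking the root on the rising branch gives Q* = 6.
TR = 203·6 = 1218. TC = 1240 + 354 = 1594. Profit = 1218 − 1594 = -£376.
By producing, the firm covers all variable cost plus £864 of fixed cost; shutting down would lose the full £1240.

Profit = -£376 at Q = 6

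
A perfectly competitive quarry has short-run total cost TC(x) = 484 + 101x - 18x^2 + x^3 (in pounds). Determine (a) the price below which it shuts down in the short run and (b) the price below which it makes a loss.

Shutdown price = £20; break-even price = £68

Shutdown price = min AVC. AVC = 101 - 18x + x^2, with vertex at x = 9 and minimum £20.
ATC = 484/x + 101 - 18x + x^2. Setting dATC/dx = −484/x^2 − 18 + 2x = 0 gives x = 11 (since 2·11^3 − 18·11^2 = 484).
min ATC = 484/11 + 101 − 18·11 + 11^2 = £68. That is the break-even price.
For £20 ≤ P < £68 the firm produces at a loss; below £20 it shuts down.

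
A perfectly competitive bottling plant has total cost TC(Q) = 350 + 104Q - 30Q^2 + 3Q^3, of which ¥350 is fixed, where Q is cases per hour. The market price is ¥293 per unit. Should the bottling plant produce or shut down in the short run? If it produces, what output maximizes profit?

Variable cost is VC = 104Q - 30Q^2 + 3Q^3, so AVC = VC/Q = 104 - 30Q + 3Q^2 and MC = dTC/dQ = 104 - 60Q + 9Q^2.
AVC hits its minimum where MC = AVC, at Q = 5, giving min AVC = 104 - 30·5 + 3·5^2 = ¥29.
Since P = ¥293 ≥ min AVC = ¥29, price covers variable cost and the firm should produce.
P = MC gives -189 - 60Q + 9Q^2 = 0, with roots -7/3 and 9. Take the larger (rising MC): Q* = 9.
Check: AVC at Q = 9 is ¥77 ≤ P, so revenue covers variable cost.
Profit = P·Q − TC = 293·9 − 1043 = ¥1594.

Produce at Q = 9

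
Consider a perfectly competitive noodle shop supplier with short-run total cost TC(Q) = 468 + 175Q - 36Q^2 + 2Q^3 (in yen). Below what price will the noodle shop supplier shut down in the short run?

¥13 per unit

The shutdown price is the minimum of AVC. VC = 175Q - 36Q^2 + 2Q^3, so AVC = 175 - 36Q + 2Q^2.
At the minimum of AVC, MC = AVC. MC = 175 - 72Q + 6Q^2; setting MC = AVC gives 4Q^2 - 36Q = 0, so Q = 9. min AVC = 13.
For P < ¥13 the firm produces nothing.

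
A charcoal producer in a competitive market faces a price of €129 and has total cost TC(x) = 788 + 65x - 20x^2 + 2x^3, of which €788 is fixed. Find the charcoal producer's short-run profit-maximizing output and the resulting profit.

Profit = -€20 at x = 8

AVC = 65 - 20x + 2x^2 has its minimum €15 at x = 5; price €129 clears that bar, so the firm operates.
MC = 65 - 40x + 6x^2. Setting P = MC and taking the root on the rising branch gives x* = 8.
TR = 129·8 = 1032. TC = 788 + 264 = 1052. Profit = 1032 − 1052 = -€20.
Shutting down would mean losing the fixed cost of €788, so operating at a loss of €20 is better by €768.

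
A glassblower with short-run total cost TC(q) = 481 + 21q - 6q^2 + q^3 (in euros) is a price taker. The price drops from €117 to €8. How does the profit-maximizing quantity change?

MC = 21 - 12q + 3q^2; the shutdown threshold is min AVC = €12 (at q = 3).
At P = €117 ≥ min AVC, set P = MC on the rising branch: q = 8.
At P = €8 < min AVC = €12, price no longer covers variable cost at any output, so the firm shuts down: q = 0.

Output falls from 8 to 0 (the firm shuts down)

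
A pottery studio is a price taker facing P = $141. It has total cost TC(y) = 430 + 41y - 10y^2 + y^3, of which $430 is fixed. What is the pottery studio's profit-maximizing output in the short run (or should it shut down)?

Produce at y = 10

From TC, MC = TC'(y) = 41 - 20y + 3y^2 and AVC = VC/y = 41 - 10y + y^2.
AVC hits its minimum where MC = AVC, at y = 5, giving min AVC = 41 - 10·5 + 5^2 = $16.
Because $141 ≥ $16, revenue can cover variable cost; the firm operates.
P = MC gives -100 - 20y + 3y^2 = 0, with roots -10/3 and 10. Take the larger (rising MC): y* = 10.
Check: AVC at y = 10 is $41 ≤ P, so revenue covers variable cost.
Profit = P·y − TC = 141·10 − 840 = $570.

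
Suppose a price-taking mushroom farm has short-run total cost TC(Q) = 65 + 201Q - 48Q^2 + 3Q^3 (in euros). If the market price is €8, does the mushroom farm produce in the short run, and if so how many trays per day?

Shut down

Variable cost is VC = 201Q - 48Q^2 + 3Q^3, so AVC = VC/Q = 201 - 48Q + 3Q^2 and MC = dTC/dQ = 201 - 96Q + 9Q^2.
The AVC parabola has its vertex at Q = 48/6 = 8, where AVC = 201 - 48·8 + 3·8^2 = €9.
Since P = €8 < min AVC = €9, price fails to cover variable cost at any output.
Shutting down limits the loss to fixed cost, €65.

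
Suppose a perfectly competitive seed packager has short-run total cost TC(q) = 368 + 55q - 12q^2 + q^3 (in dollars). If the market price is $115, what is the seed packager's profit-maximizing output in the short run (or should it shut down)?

Produce at q = 10

Strip out fixed cost: VC = 55q - 12q^2 + q^3. Then AVC = 55 - 12q + q^2 and MC = 55 - 24q + 3q^2.
The AVC parabola has its vertex at q = 12/2 = 6, where AVC = 55 - 12·6 + 6^2 = $19.
Because $115 ≥ $19, revenue can cover variable cost; the firm operates.
Set P = MC: 115 = 55 - 24q + 3q^2 → -60 - 24q + 3q^2 = 0. The roots are q = -2 and q = 10; the profit-maximizing output is on the rising part of MC, so q* = 10.
Check: AVC at q = 10 is $35 ≤ P, so revenue covers variable cost.
Profit = P·q − TC = 115·10 − 718 = $432.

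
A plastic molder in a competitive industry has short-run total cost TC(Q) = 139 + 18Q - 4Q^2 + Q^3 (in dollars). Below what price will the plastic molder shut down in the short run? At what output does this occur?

The shutdown price is the minimum of AVC. VC = 18Q - 4Q^2 + Q^3, so AVC = 18 - 4Q + Q^2.
At the minimum of AVC, MC = AVC. MC = 18 - 8Q + 3Q^2; setting MC = AVC gives 2Q^2 - 4Q = 0, so Q = 2. min AVC = 14.
So the shutdown price is $14.

$14 per unit, at Q = 2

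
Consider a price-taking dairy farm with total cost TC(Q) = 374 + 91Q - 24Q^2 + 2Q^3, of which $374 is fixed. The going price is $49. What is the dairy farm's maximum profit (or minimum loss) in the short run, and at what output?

AVC = 91 - 24Q + 2Q^2 has its minimum $19 at Q = 6; price $49 clears that bar, so the firm operates.
With MC = 91 - 48Q + 6Q^2, P = MC on the upward-sloping part at Q* = 7.
TR = 49·7 = 343. TC = 374 + 147 = 521. Profit = 343 − 521 = -$178.
Shutting down would mean losing the fixed cost of $374, so operating at a loss of $178 is better by $196.

Profit = -$178 at Q = 7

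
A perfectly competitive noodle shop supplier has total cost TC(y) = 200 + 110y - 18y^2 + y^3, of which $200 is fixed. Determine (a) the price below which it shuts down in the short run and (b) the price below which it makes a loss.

AVC = 110 - 18y + y^2; minimized at y = 9, giving min AVC = $29. That is the shutdown price.
ATC = 200/y + 110 - 18y + y^2. Setting dATC/dy = −200/y^2 − 18 + 2y = 0 gives y = 10 (since 2·10^3 − 18·10^2 = 200).
min ATC = 200/10 + 110 − 18·10 + 10^2 = $50. That is the break-even price.
Between these two prices the firm operates at a loss; above $50 it earns a profit.

Shutdown price = $29; break-even price = $50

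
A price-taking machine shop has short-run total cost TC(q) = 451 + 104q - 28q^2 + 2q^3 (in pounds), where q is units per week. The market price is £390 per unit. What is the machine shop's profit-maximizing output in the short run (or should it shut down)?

From TC, MC = TC'(q) = 104 - 56q + 6q^2 and AVC = VC/q = 104 - 28q + 2q^2.
AVC is minimized where dAVC/dq = -28 + 4q = 0, at q = 7; min AVC = 104 - 28·7 + 2·7^2 = £6.
Since P = £390 ≥ min AVC = £6, price covers variable cost and the firm should produce.
Solving P = MC: -286 - 56q + 6q^2 = 0 ⇒ q = -11/3 or 13. On the upward-sloping branch, q* = 13.
Check: AVC at q = 13 is £78 ≤ P, so revenue covers variable cost.
Profit = P·q − TC = 390·13 − 1465 = £3605.

Produce at q = 13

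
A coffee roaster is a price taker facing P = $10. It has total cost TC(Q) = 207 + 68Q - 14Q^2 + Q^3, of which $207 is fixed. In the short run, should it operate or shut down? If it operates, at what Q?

From TC, MC = TC'(Q) = 68 - 28Q + 3Q^2 and AVC = VC/Q = 68 - 14Q + Q^2.
The AVC parabola has its vertex at Q = 14/2 = 7, where AVC = 68 - 14·7 + 7^2 = $19.
P = $10 lies below min AVC = $19; no output level covers variable cost.
Best response: produce nothing and absorb the $207 fixed cost.

Shut down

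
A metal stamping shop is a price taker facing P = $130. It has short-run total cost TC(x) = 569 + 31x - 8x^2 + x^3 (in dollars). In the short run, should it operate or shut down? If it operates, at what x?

Produce at x = 9

From TC, MC = TC'(x) = 31 - 16x + 3x^2 and AVC = VC/x = 31 - 8x + x^2.
The AVC parabola has its vertex at x = 8/2 = 4, where AVC = 31 - 8·4 + 4^2 = $15.
P = $130 exceeds min AVC = $15, so the firm stays open.
Set P = MC: 130 = 31 - 16x + 3x^2 → -99 - 16x + 3x^2 = 0. The roots are x = -11/3 and x = 9; the profit-maximizing output is on the rising part of MC, so x* = 9.
Check: AVC at x = 9 is $40 ≤ P, so revenue covers variable cost.
Profit = P·x − TC = 130·9 − 929 = $241.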